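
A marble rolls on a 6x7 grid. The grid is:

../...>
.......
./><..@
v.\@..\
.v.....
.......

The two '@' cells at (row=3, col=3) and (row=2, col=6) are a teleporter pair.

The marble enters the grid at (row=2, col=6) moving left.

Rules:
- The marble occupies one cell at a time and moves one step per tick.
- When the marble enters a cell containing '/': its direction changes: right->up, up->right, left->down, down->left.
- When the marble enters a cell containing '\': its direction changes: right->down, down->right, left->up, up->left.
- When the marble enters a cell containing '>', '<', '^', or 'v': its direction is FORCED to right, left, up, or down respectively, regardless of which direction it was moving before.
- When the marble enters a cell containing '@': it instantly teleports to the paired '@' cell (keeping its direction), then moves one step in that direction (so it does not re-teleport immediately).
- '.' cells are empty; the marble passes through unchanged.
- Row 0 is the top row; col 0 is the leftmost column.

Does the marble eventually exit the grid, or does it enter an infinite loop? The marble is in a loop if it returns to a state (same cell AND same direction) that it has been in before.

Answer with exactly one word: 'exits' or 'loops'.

Step 1: enter (2,6), '@' teleport (2,6)->(3,3), also enter (3,3), move left to (3,2)
Step 2: enter (3,2), '\' deflects left->up, move up to (2,2)
Step 3: enter (2,2), '>' forces up->right, move right to (2,3)
Step 4: enter (2,3), '<' forces right->left, move left to (2,2)
Step 5: enter (2,2), '>' forces left->right, move right to (2,3)
Step 6: at (2,3) dir=right — LOOP DETECTED (seen before)

Answer: loops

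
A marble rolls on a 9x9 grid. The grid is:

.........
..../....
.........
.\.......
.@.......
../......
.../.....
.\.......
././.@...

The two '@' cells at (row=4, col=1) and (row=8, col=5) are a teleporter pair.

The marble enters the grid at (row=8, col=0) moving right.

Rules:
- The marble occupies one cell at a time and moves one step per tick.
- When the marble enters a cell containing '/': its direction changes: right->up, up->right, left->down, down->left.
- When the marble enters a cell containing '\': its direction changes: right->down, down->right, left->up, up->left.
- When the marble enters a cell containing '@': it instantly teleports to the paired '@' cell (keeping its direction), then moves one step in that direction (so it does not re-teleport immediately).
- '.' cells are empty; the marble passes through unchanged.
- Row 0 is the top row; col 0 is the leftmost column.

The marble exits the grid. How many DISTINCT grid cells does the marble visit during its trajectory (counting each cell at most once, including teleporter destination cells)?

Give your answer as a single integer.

Step 1: enter (8,0), '.' pass, move right to (8,1)
Step 2: enter (8,1), '/' deflects right->up, move up to (7,1)
Step 3: enter (7,1), '\' deflects up->left, move left to (7,0)
Step 4: enter (7,0), '.' pass, move left to (7,-1)
Step 5: at (7,-1) — EXIT via left edge, pos 7
Distinct cells visited: 4 (path length 4)

Answer: 4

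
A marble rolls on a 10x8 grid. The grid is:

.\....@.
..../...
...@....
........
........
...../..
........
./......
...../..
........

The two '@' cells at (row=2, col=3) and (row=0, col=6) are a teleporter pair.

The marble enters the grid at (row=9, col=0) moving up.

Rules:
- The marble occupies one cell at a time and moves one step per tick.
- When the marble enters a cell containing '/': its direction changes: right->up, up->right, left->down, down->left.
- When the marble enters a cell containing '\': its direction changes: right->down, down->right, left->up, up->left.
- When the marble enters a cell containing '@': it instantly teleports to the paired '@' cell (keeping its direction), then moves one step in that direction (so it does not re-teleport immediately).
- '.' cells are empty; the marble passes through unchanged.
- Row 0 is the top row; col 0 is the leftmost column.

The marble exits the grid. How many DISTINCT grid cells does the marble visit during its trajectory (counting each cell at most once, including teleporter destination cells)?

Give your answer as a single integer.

Answer: 10

Derivation:
Step 1: enter (9,0), '.' pass, move up to (8,0)
Step 2: enter (8,0), '.' pass, move up to (7,0)
Step 3: enter (7,0), '.' pass, move up to (6,0)
Step 4: enter (6,0), '.' pass, move up to (5,0)
Step 5: enter (5,0), '.' pass, move up to (4,0)
Step 6: enter (4,0), '.' pass, move up to (3,0)
Step 7: enter (3,0), '.' pass, move up to (2,0)
Step 8: enter (2,0), '.' pass, move up to (1,0)
Step 9: enter (1,0), '.' pass, move up to (0,0)
Step 10: enter (0,0), '.' pass, move up to (-1,0)
Step 11: at (-1,0) — EXIT via top edge, pos 0
Distinct cells visited: 10 (path length 10)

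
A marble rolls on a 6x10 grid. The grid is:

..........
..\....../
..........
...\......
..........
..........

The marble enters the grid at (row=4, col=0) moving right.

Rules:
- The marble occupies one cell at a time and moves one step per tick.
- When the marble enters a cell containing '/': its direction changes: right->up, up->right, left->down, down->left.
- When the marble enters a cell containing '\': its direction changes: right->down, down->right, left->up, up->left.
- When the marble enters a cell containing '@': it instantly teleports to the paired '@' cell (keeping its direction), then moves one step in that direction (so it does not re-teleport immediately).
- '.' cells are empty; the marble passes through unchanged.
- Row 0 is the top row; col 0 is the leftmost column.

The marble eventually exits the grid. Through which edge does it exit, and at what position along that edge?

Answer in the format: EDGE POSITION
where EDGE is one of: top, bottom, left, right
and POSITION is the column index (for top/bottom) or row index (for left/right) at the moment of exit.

Answer: right 4

Derivation:
Step 1: enter (4,0), '.' pass, move right to (4,1)
Step 2: enter (4,1), '.' pass, move right to (4,2)
Step 3: enter (4,2), '.' pass, move right to (4,3)
Step 4: enter (4,3), '.' pass, move right to (4,4)
Step 5: enter (4,4), '.' pass, move right to (4,5)
Step 6: enter (4,5), '.' pass, move right to (4,6)
Step 7: enter (4,6), '.' pass, move right to (4,7)
Step 8: enter (4,7), '.' pass, move right to (4,8)
Step 9: enter (4,8), '.' pass, move right to (4,9)
Step 10: enter (4,9), '.' pass, move right to (4,10)
Step 11: at (4,10) — EXIT via right edge, pos 4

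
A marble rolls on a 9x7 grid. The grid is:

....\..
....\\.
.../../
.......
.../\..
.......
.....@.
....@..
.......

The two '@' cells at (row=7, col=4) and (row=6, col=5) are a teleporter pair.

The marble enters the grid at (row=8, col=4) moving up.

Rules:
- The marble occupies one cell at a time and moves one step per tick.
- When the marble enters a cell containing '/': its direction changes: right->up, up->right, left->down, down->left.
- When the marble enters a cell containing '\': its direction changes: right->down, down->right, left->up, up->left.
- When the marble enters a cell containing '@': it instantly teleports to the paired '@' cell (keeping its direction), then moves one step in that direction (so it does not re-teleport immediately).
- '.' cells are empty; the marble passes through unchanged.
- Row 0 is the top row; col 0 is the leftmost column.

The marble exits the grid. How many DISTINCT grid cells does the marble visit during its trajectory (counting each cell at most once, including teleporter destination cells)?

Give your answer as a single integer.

Step 1: enter (8,4), '.' pass, move up to (7,4)
Step 2: enter (7,4), '@' teleport (7,4)->(6,5), also enter (6,5), move up to (5,5)
Step 3: enter (5,5), '.' pass, move up to (4,5)
Step 4: enter (4,5), '.' pass, move up to (3,5)
Step 5: enter (3,5), '.' pass, move up to (2,5)
Step 6: enter (2,5), '.' pass, move up to (1,5)
Step 7: enter (1,5), '\' deflects up->left, move left to (1,4)
Step 8: enter (1,4), '\' deflects left->up, move up to (0,4)
Step 9: enter (0,4), '\' deflects up->left, move left to (0,3)
Step 10: enter (0,3), '.' pass, move left to (0,2)
Step 11: enter (0,2), '.' pass, move left to (0,1)
Step 12: enter (0,1), '.' pass, move left to (0,0)
Step 13: enter (0,0), '.' pass, move left to (0,-1)
Step 14: at (0,-1) — EXIT via left edge, pos 0
Distinct cells visited: 14 (path length 14)

Answer: 14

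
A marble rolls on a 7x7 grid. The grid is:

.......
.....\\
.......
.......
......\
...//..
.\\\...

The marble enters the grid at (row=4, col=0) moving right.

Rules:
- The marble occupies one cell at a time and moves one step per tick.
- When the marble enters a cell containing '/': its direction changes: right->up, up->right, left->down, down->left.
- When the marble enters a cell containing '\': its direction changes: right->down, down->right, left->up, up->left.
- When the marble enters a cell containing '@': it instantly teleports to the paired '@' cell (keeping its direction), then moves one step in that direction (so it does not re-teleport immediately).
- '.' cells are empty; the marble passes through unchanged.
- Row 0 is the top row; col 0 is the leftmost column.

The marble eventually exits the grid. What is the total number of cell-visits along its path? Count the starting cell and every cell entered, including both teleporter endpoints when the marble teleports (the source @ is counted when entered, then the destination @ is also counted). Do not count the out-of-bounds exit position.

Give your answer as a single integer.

Answer: 9

Derivation:
Step 1: enter (4,0), '.' pass, move right to (4,1)
Step 2: enter (4,1), '.' pass, move right to (4,2)
Step 3: enter (4,2), '.' pass, move right to (4,3)
Step 4: enter (4,3), '.' pass, move right to (4,4)
Step 5: enter (4,4), '.' pass, move right to (4,5)
Step 6: enter (4,5), '.' pass, move right to (4,6)
Step 7: enter (4,6), '\' deflects right->down, move down to (5,6)
Step 8: enter (5,6), '.' pass, move down to (6,6)
Step 9: enter (6,6), '.' pass, move down to (7,6)
Step 10: at (7,6) — EXIT via bottom edge, pos 6
Path length (cell visits): 9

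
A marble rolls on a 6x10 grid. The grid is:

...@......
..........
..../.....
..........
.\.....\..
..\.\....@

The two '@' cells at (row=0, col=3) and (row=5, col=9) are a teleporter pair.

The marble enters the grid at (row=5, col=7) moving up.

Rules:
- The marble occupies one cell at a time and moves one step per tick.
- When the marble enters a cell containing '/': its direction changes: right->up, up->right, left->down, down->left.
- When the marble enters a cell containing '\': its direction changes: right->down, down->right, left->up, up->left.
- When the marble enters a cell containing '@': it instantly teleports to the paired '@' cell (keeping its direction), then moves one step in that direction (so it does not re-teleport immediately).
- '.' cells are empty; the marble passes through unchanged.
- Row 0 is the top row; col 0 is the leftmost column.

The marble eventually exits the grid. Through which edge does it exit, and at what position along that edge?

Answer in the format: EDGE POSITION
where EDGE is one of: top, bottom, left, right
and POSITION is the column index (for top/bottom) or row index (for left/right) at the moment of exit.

Step 1: enter (5,7), '.' pass, move up to (4,7)
Step 2: enter (4,7), '\' deflects up->left, move left to (4,6)
Step 3: enter (4,6), '.' pass, move left to (4,5)
Step 4: enter (4,5), '.' pass, move left to (4,4)
Step 5: enter (4,4), '.' pass, move left to (4,3)
Step 6: enter (4,3), '.' pass, move left to (4,2)
Step 7: enter (4,2), '.' pass, move left to (4,1)
Step 8: enter (4,1), '\' deflects left->up, move up to (3,1)
Step 9: enter (3,1), '.' pass, move up to (2,1)
Step 10: enter (2,1), '.' pass, move up to (1,1)
Step 11: enter (1,1), '.' pass, move up to (0,1)
Step 12: enter (0,1), '.' pass, move up to (-1,1)
Step 13: at (-1,1) — EXIT via top edge, pos 1

Answer: top 1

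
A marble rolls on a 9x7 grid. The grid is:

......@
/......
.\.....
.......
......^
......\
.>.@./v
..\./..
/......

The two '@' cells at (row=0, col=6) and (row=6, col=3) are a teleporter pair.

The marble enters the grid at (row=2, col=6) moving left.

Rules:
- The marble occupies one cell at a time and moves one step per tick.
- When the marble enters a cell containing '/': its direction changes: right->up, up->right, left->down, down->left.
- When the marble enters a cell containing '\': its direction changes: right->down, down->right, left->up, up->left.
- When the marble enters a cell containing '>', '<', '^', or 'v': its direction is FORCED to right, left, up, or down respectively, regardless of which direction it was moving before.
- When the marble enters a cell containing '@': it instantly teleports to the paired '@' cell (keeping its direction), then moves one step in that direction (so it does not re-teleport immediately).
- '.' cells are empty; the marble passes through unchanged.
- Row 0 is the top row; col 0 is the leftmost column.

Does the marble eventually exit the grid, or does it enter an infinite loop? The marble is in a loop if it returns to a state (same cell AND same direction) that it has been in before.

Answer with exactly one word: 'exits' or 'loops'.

Step 1: enter (2,6), '.' pass, move left to (2,5)
Step 2: enter (2,5), '.' pass, move left to (2,4)
Step 3: enter (2,4), '.' pass, move left to (2,3)
Step 4: enter (2,3), '.' pass, move left to (2,2)
Step 5: enter (2,2), '.' pass, move left to (2,1)
Step 6: enter (2,1), '\' deflects left->up, move up to (1,1)
Step 7: enter (1,1), '.' pass, move up to (0,1)
Step 8: enter (0,1), '.' pass, move up to (-1,1)
Step 9: at (-1,1) — EXIT via top edge, pos 1

Answer: exits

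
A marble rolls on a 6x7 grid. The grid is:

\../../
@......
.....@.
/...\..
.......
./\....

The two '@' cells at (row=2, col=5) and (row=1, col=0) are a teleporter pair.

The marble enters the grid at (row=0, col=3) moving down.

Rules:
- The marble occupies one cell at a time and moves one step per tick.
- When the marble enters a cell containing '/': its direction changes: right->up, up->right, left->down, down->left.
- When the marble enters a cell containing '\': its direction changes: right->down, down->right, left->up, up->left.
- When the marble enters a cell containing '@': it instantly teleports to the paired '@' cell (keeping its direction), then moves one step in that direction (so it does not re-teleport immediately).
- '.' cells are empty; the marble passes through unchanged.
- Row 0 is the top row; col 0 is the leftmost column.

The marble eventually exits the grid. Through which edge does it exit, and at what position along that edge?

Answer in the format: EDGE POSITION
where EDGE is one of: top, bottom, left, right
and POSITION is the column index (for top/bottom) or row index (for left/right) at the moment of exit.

Answer: top 0

Derivation:
Step 1: enter (0,3), '/' deflects down->left, move left to (0,2)
Step 2: enter (0,2), '.' pass, move left to (0,1)
Step 3: enter (0,1), '.' pass, move left to (0,0)
Step 4: enter (0,0), '\' deflects left->up, move up to (-1,0)
Step 5: at (-1,0) — EXIT via top edge, pos 0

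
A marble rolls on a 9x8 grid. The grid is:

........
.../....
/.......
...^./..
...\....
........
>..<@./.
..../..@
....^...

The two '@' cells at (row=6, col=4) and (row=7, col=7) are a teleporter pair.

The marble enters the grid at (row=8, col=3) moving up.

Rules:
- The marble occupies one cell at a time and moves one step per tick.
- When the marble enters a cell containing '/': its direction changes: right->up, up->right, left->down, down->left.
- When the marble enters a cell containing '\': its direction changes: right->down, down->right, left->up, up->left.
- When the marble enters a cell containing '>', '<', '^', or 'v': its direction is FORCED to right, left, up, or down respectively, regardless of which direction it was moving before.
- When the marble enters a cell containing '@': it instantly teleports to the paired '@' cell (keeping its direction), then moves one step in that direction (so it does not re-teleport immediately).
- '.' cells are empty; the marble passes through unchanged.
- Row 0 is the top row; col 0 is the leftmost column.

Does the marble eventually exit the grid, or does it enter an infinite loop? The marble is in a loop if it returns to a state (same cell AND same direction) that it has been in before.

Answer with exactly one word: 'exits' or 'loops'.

Answer: loops

Derivation:
Step 1: enter (8,3), '.' pass, move up to (7,3)
Step 2: enter (7,3), '.' pass, move up to (6,3)
Step 3: enter (6,3), '<' forces up->left, move left to (6,2)
Step 4: enter (6,2), '.' pass, move left to (6,1)
Step 5: enter (6,1), '.' pass, move left to (6,0)
Step 6: enter (6,0), '>' forces left->right, move right to (6,1)
Step 7: enter (6,1), '.' pass, move right to (6,2)
Step 8: enter (6,2), '.' pass, move right to (6,3)
Step 9: enter (6,3), '<' forces right->left, move left to (6,2)
Step 10: at (6,2) dir=left — LOOP DETECTED (seen before)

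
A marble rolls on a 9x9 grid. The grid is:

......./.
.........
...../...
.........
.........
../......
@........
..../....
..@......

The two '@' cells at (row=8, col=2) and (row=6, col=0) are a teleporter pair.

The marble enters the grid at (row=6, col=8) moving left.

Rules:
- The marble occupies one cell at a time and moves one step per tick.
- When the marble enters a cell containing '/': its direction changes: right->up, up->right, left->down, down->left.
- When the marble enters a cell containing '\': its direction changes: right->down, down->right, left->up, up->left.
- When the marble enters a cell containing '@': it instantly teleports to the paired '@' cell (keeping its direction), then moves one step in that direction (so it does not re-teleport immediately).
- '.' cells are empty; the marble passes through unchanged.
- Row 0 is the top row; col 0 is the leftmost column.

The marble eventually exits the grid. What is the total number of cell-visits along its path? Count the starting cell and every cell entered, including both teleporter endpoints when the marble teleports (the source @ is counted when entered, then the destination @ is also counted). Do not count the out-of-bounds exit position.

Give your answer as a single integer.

Answer: 12

Derivation:
Step 1: enter (6,8), '.' pass, move left to (6,7)
Step 2: enter (6,7), '.' pass, move left to (6,6)
Step 3: enter (6,6), '.' pass, move left to (6,5)
Step 4: enter (6,5), '.' pass, move left to (6,4)
Step 5: enter (6,4), '.' pass, move left to (6,3)
Step 6: enter (6,3), '.' pass, move left to (6,2)
Step 7: enter (6,2), '.' pass, move left to (6,1)
Step 8: enter (6,1), '.' pass, move left to (6,0)
Step 9: enter (6,0), '@' teleport (6,0)->(8,2), also enter (8,2), move left to (8,1)
Step 10: enter (8,1), '.' pass, move left to (8,0)
Step 11: enter (8,0), '.' pass, move left to (8,-1)
Step 12: at (8,-1) — EXIT via left edge, pos 8
Path length (cell visits): 12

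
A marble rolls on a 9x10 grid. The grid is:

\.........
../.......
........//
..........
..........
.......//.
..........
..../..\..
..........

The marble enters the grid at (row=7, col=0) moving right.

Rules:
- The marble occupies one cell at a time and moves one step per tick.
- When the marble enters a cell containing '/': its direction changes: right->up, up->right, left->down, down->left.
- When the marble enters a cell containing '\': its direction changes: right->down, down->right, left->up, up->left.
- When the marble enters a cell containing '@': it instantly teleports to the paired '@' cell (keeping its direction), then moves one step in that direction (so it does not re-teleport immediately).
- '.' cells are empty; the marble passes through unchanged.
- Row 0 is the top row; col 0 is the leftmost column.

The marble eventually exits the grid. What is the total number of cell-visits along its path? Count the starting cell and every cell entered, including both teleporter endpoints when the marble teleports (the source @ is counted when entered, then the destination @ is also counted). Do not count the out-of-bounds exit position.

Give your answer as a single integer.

Answer: 12

Derivation:
Step 1: enter (7,0), '.' pass, move right to (7,1)
Step 2: enter (7,1), '.' pass, move right to (7,2)
Step 3: enter (7,2), '.' pass, move right to (7,3)
Step 4: enter (7,3), '.' pass, move right to (7,4)
Step 5: enter (7,4), '/' deflects right->up, move up to (6,4)
Step 6: enter (6,4), '.' pass, move up to (5,4)
Step 7: enter (5,4), '.' pass, move up to (4,4)
Step 8: enter (4,4), '.' pass, move up to (3,4)
Step 9: enter (3,4), '.' pass, move up to (2,4)
Step 10: enter (2,4), '.' pass, move up to (1,4)
Step 11: enter (1,4), '.' pass, move up to (0,4)
Step 12: enter (0,4), '.' pass, move up to (-1,4)
Step 13: at (-1,4) — EXIT via top edge, pos 4
Path length (cell visits): 12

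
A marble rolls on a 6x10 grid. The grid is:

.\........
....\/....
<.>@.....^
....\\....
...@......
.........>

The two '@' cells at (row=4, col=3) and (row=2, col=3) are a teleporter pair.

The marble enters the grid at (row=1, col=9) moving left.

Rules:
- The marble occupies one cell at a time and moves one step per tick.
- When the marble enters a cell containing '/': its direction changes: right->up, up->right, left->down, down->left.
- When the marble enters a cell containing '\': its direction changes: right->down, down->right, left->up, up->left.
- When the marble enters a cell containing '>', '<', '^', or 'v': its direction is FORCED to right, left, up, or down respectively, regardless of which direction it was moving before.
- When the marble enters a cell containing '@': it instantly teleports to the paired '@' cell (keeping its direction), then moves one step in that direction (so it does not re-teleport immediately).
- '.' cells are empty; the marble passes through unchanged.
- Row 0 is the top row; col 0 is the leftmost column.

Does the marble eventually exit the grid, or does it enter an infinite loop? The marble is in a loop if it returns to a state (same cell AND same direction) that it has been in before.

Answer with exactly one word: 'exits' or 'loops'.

Step 1: enter (1,9), '.' pass, move left to (1,8)
Step 2: enter (1,8), '.' pass, move left to (1,7)
Step 3: enter (1,7), '.' pass, move left to (1,6)
Step 4: enter (1,6), '.' pass, move left to (1,5)
Step 5: enter (1,5), '/' deflects left->down, move down to (2,5)
Step 6: enter (2,5), '.' pass, move down to (3,5)
Step 7: enter (3,5), '\' deflects down->right, move right to (3,6)
Step 8: enter (3,6), '.' pass, move right to (3,7)
Step 9: enter (3,7), '.' pass, move right to (3,8)
Step 10: enter (3,8), '.' pass, move right to (3,9)
Step 11: enter (3,9), '.' pass, move right to (3,10)
Step 12: at (3,10) — EXIT via right edge, pos 3

Answer: exits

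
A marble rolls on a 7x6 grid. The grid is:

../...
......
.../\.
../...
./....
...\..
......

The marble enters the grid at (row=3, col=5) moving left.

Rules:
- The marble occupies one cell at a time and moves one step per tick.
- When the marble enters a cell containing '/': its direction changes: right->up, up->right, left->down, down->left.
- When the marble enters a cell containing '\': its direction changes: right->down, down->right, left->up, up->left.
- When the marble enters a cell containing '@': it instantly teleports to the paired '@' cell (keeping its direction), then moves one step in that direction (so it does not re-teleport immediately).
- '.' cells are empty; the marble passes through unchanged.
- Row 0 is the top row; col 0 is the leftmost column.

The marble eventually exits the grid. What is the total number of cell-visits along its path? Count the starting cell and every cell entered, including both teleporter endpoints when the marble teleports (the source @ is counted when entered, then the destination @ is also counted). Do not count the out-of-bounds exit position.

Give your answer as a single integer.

Step 1: enter (3,5), '.' pass, move left to (3,4)
Step 2: enter (3,4), '.' pass, move left to (3,3)
Step 3: enter (3,3), '.' pass, move left to (3,2)
Step 4: enter (3,2), '/' deflects left->down, move down to (4,2)
Step 5: enter (4,2), '.' pass, move down to (5,2)
Step 6: enter (5,2), '.' pass, move down to (6,2)
Step 7: enter (6,2), '.' pass, move down to (7,2)
Step 8: at (7,2) — EXIT via bottom edge, pos 2
Path length (cell visits): 7

Answer: 7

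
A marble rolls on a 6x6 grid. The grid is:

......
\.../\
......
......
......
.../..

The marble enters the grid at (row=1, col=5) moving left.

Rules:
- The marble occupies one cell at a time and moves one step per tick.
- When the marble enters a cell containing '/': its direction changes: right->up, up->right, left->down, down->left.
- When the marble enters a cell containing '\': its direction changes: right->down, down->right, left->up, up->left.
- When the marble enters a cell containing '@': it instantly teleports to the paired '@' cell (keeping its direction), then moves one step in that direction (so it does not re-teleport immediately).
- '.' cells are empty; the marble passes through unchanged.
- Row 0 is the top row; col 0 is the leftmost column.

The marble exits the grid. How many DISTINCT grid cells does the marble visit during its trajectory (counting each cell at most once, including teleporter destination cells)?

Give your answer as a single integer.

Answer: 2

Derivation:
Step 1: enter (1,5), '\' deflects left->up, move up to (0,5)
Step 2: enter (0,5), '.' pass, move up to (-1,5)
Step 3: at (-1,5) — EXIT via top edge, pos 5
Distinct cells visited: 2 (path length 2)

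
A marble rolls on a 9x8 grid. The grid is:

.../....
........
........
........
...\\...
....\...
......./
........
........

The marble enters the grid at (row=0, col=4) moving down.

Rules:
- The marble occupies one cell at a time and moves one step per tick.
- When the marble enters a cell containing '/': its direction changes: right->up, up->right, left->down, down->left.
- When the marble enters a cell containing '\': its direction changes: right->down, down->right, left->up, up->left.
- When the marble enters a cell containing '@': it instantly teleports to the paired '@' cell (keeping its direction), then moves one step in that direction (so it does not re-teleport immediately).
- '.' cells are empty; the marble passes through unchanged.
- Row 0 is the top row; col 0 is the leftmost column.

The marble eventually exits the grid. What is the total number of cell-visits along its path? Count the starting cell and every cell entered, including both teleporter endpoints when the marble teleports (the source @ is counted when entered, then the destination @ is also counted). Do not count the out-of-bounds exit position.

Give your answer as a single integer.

Step 1: enter (0,4), '.' pass, move down to (1,4)
Step 2: enter (1,4), '.' pass, move down to (2,4)
Step 3: enter (2,4), '.' pass, move down to (3,4)
Step 4: enter (3,4), '.' pass, move down to (4,4)
Step 5: enter (4,4), '\' deflects down->right, move right to (4,5)
Step 6: enter (4,5), '.' pass, move right to (4,6)
Step 7: enter (4,6), '.' pass, move right to (4,7)
Step 8: enter (4,7), '.' pass, move right to (4,8)
Step 9: at (4,8) — EXIT via right edge, pos 4
Path length (cell visits): 8

Answer: 8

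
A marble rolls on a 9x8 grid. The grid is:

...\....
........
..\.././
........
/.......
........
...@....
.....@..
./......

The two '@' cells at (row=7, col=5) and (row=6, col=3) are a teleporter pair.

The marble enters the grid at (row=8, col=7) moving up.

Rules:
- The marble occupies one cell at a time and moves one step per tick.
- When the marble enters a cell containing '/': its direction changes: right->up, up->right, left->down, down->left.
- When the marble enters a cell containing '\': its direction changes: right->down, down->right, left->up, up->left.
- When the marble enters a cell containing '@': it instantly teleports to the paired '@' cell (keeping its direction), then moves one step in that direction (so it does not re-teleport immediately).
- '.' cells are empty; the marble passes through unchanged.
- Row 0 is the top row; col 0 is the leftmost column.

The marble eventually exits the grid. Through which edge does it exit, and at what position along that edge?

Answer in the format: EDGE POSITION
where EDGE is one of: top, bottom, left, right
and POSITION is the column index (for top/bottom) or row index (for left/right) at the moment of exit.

Answer: right 2

Derivation:
Step 1: enter (8,7), '.' pass, move up to (7,7)
Step 2: enter (7,7), '.' pass, move up to (6,7)
Step 3: enter (6,7), '.' pass, move up to (5,7)
Step 4: enter (5,7), '.' pass, move up to (4,7)
Step 5: enter (4,7), '.' pass, move up to (3,7)
Step 6: enter (3,7), '.' pass, move up to (2,7)
Step 7: enter (2,7), '/' deflects up->right, move right to (2,8)
Step 8: at (2,8) — EXIT via right edge, pos 2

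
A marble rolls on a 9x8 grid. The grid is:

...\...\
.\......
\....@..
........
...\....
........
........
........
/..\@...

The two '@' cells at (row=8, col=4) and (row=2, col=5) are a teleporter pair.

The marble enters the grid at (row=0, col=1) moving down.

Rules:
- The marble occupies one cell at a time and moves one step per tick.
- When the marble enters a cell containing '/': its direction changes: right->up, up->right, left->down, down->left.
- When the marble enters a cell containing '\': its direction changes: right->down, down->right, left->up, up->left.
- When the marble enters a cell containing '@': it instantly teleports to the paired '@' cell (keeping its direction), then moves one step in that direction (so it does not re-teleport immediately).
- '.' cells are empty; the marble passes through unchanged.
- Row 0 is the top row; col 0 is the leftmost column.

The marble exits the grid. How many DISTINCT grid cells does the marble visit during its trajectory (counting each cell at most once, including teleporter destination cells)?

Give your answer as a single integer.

Step 1: enter (0,1), '.' pass, move down to (1,1)
Step 2: enter (1,1), '\' deflects down->right, move right to (1,2)
Step 3: enter (1,2), '.' pass, move right to (1,3)
Step 4: enter (1,3), '.' pass, move right to (1,4)
Step 5: enter (1,4), '.' pass, move right to (1,5)
Step 6: enter (1,5), '.' pass, move right to (1,6)
Step 7: enter (1,6), '.' pass, move right to (1,7)
Step 8: enter (1,7), '.' pass, move right to (1,8)
Step 9: at (1,8) — EXIT via right edge, pos 1
Distinct cells visited: 8 (path length 8)

Answer: 8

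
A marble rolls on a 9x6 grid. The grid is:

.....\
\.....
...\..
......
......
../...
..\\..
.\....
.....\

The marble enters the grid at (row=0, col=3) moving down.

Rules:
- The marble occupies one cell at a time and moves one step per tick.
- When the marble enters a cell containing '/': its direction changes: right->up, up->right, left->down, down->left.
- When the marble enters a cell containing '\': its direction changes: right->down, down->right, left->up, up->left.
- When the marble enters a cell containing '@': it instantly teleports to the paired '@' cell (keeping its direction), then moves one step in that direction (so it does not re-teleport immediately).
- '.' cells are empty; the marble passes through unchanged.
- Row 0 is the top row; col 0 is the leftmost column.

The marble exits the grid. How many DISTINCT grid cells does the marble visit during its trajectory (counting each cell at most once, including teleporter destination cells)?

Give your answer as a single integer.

Step 1: enter (0,3), '.' pass, move down to (1,3)
Step 2: enter (1,3), '.' pass, move down to (2,3)
Step 3: enter (2,3), '\' deflects down->right, move right to (2,4)
Step 4: enter (2,4), '.' pass, move right to (2,5)
Step 5: enter (2,5), '.' pass, move right to (2,6)
Step 6: at (2,6) — EXIT via right edge, pos 2
Distinct cells visited: 5 (path length 5)

Answer: 5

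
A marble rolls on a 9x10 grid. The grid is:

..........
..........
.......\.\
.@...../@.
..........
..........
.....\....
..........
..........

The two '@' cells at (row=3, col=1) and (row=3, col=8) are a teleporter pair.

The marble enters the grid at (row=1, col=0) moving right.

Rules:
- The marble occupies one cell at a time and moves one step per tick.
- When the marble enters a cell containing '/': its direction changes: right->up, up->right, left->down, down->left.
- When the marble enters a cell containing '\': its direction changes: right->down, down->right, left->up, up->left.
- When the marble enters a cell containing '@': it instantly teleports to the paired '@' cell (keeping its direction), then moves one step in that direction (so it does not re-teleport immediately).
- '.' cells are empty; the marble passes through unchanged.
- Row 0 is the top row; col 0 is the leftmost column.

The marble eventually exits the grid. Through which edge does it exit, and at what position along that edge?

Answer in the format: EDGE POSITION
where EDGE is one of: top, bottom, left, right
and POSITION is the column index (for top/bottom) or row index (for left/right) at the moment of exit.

Answer: right 1

Derivation:
Step 1: enter (1,0), '.' pass, move right to (1,1)
Step 2: enter (1,1), '.' pass, move right to (1,2)
Step 3: enter (1,2), '.' pass, move right to (1,3)
Step 4: enter (1,3), '.' pass, move right to (1,4)
Step 5: enter (1,4), '.' pass, move right to (1,5)
Step 6: enter (1,5), '.' pass, move right to (1,6)
Step 7: enter (1,6), '.' pass, move right to (1,7)
Step 8: enter (1,7), '.' pass, move right to (1,8)
Step 9: enter (1,8), '.' pass, move right to (1,9)
Step 10: enter (1,9), '.' pass, move right to (1,10)
Step 11: at (1,10) — EXIT via right edge, pos 1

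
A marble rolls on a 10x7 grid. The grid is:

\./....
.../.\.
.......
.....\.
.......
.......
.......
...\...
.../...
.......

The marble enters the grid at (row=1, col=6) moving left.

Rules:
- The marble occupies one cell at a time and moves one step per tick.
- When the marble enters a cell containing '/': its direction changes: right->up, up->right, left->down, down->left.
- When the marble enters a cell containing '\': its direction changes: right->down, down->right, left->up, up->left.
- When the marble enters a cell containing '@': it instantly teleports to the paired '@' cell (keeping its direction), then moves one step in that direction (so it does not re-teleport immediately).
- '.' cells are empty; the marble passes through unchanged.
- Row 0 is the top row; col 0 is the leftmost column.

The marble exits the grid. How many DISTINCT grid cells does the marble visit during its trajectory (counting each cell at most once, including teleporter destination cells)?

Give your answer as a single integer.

Answer: 3

Derivation:
Step 1: enter (1,6), '.' pass, move left to (1,5)
Step 2: enter (1,5), '\' deflects left->up, move up to (0,5)
Step 3: enter (0,5), '.' pass, move up to (-1,5)
Step 4: at (-1,5) — EXIT via top edge, pos 5
Distinct cells visited: 3 (path length 3)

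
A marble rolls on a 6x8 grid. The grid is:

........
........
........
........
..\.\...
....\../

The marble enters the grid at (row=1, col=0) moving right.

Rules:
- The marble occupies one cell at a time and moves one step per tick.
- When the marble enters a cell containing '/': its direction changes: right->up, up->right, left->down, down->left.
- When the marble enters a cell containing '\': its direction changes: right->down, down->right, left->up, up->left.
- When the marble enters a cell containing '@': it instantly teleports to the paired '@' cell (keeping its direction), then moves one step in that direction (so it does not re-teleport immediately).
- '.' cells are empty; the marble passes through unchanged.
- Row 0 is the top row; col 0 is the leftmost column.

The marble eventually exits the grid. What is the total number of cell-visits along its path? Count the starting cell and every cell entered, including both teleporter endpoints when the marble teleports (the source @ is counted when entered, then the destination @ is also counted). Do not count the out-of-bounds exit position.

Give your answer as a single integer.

Step 1: enter (1,0), '.' pass, move right to (1,1)
Step 2: enter (1,1), '.' pass, move right to (1,2)
Step 3: enter (1,2), '.' pass, move right to (1,3)
Step 4: enter (1,3), '.' pass, move right to (1,4)
Step 5: enter (1,4), '.' pass, move right to (1,5)
Step 6: enter (1,5), '.' pass, move right to (1,6)
Step 7: enter (1,6), '.' pass, move right to (1,7)
Step 8: enter (1,7), '.' pass, move right to (1,8)
Step 9: at (1,8) — EXIT via right edge, pos 1
Path length (cell visits): 8

Answer: 8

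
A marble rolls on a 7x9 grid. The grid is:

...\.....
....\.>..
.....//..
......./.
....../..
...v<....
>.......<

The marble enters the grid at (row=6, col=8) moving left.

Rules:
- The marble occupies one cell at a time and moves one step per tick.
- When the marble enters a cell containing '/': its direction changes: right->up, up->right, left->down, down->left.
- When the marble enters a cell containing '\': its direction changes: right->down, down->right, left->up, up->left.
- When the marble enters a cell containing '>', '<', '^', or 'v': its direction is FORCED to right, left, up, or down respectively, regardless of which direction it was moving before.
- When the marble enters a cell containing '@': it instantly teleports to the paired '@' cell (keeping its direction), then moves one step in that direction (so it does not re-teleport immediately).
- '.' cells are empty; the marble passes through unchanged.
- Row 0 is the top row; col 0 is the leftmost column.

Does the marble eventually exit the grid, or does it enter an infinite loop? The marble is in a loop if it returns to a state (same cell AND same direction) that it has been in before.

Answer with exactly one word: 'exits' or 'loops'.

Answer: loops

Derivation:
Step 1: enter (6,8), '<' forces left->left, move left to (6,7)
Step 2: enter (6,7), '.' pass, move left to (6,6)
Step 3: enter (6,6), '.' pass, move left to (6,5)
Step 4: enter (6,5), '.' pass, move left to (6,4)
Step 5: enter (6,4), '.' pass, move left to (6,3)
Step 6: enter (6,3), '.' pass, move left to (6,2)
Step 7: enter (6,2), '.' pass, move left to (6,1)
Step 8: enter (6,1), '.' pass, move left to (6,0)
Step 9: enter (6,0), '>' forces left->right, move right to (6,1)
Step 10: enter (6,1), '.' pass, move right to (6,2)
Step 11: enter (6,2), '.' pass, move right to (6,3)
Step 12: enter (6,3), '.' pass, move right to (6,4)
Step 13: enter (6,4), '.' pass, move right to (6,5)
Step 14: enter (6,5), '.' pass, move right to (6,6)
Step 15: enter (6,6), '.' pass, move right to (6,7)
Step 16: enter (6,7), '.' pass, move right to (6,8)
Step 17: enter (6,8), '<' forces right->left, move left to (6,7)
Step 18: at (6,7) dir=left — LOOP DETECTED (seen before)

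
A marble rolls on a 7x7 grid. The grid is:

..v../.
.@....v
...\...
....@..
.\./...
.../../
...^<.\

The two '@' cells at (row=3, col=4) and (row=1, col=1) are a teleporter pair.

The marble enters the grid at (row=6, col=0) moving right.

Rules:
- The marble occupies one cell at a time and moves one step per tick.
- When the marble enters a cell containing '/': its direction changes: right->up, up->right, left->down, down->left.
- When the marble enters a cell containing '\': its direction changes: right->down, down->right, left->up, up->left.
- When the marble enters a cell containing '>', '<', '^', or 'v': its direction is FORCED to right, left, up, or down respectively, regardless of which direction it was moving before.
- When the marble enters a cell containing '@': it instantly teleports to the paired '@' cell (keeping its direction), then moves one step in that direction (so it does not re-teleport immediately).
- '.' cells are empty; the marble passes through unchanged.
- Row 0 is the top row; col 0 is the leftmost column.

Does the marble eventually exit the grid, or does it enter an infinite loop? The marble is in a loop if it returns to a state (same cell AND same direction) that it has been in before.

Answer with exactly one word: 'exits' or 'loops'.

Step 1: enter (6,0), '.' pass, move right to (6,1)
Step 2: enter (6,1), '.' pass, move right to (6,2)
Step 3: enter (6,2), '.' pass, move right to (6,3)
Step 4: enter (6,3), '^' forces right->up, move up to (5,3)
Step 5: enter (5,3), '/' deflects up->right, move right to (5,4)
Step 6: enter (5,4), '.' pass, move right to (5,5)
Step 7: enter (5,5), '.' pass, move right to (5,6)
Step 8: enter (5,6), '/' deflects right->up, move up to (4,6)
Step 9: enter (4,6), '.' pass, move up to (3,6)
Step 10: enter (3,6), '.' pass, move up to (2,6)
Step 11: enter (2,6), '.' pass, move up to (1,6)
Step 12: enter (1,6), 'v' forces up->down, move down to (2,6)
Step 13: enter (2,6), '.' pass, move down to (3,6)
Step 14: enter (3,6), '.' pass, move down to (4,6)
Step 15: enter (4,6), '.' pass, move down to (5,6)
Step 16: enter (5,6), '/' deflects down->left, move left to (5,5)
Step 17: enter (5,5), '.' pass, move left to (5,4)
Step 18: enter (5,4), '.' pass, move left to (5,3)
Step 19: enter (5,3), '/' deflects left->down, move down to (6,3)
Step 20: enter (6,3), '^' forces down->up, move up to (5,3)
Step 21: at (5,3) dir=up — LOOP DETECTED (seen before)

Answer: loops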